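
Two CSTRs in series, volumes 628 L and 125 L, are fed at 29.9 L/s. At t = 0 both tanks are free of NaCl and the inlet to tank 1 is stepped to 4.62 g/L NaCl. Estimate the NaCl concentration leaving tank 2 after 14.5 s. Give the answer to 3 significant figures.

Time constants: τᵢ = Vᵢ/Q for each well-mixed tank.
τ₁ = 628/29.9 = 21.003 s; τ₂ = 125/29.9 = 4.1806 s.
Tank 1: C₁ = C_in(1 − e^(−t/τ₁)). Tank 2 (τ₁ ≠ τ₂): C₂ = C_in[1 − (τ₁ e^(−t/τ₁) − τ₂ e^(−t/τ₂))/(τ₁ − τ₂)].
At t = 14.5: e^(−t/τ₁) = 0.50139, e^(−t/τ₂) = 0.031167.
C₂ = 4.62·[1 − (21.003·0.50139 − 4.1806·0.031167)/(16.823)] = 4.62·0.38175 = 1.7637 g/L.

1.76 g/L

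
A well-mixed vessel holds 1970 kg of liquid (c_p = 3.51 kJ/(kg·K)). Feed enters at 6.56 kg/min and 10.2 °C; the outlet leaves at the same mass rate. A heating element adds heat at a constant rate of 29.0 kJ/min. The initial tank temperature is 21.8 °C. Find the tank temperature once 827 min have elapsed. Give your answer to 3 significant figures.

M c_p dT/dt = ṁ c_p (T_in − T) + Q̇.
Rearrange: dT/dt = (T_ss − T)/τ with τ = M/ṁ = 300.30 min and T_ss = T_in + Q̇/(ṁ c_p) = 11.459 °C.
Integrating: T(t) = T_ss + (T₀ − T_ss) e^(−t/τ).
T(827) = 11.459 + (10.341)·e^(−827/300.30) = 11.459 + (10.341)·0.063681 = 12.118 °C.

12.1 °C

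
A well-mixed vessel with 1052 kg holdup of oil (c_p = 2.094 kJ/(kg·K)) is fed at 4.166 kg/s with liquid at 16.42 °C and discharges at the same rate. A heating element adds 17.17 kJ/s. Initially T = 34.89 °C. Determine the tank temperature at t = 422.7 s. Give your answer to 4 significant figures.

21.48 °C

M c_p dT/dt = ṁ c_p (T_in − T) + Q̇.
τ = M/ṁ = 252.520 s; T_ss = T_in + Q̇/(ṁ c_p) = 16.42 + 17.17/(4.166·2.094) = 18.3882 °C.
T approaches T_ss exponentially: T(t) = T_ss + (T₀ − T_ss) e^(−t/τ).
T(422.7) = 18.3882 + (16.5018)·e^(−422.7/252.520) = 18.3882 + (16.5018)·0.187510 = 21.4825 °C.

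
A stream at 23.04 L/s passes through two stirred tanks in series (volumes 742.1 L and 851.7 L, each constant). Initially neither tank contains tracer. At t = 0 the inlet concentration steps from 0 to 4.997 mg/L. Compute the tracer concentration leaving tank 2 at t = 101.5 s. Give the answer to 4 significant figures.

3.952 mg/L

Each tank obeys Vᵢ dCᵢ/dt = Q(Cᵢ₋₁ − Cᵢ), so τᵢ = Vᵢ/Q.
τ₁ = 742.1/23.04 = 32.2092 s; τ₂ = 851.7/23.04 = 36.9661 s.
Tank 1: C₁ = C_in(1 − e^(−t/τ₁)). Tank 2 (τ₁ ≠ τ₂): C₂ = C_in[1 − (τ₁ e^(−t/τ₁) − τ₂ e^(−t/τ₂))/(τ₁ − τ₂)].
At t = 101.5: e^(−t/τ₁) = 0.0427976, e^(−t/τ₂) = 0.0641998.
C₂ = 4.997·[1 − (32.2092·0.0427976 − 36.9661·0.0641998)/(-4.75694)] = 4.997·0.790886 = 3.95206 mg/L.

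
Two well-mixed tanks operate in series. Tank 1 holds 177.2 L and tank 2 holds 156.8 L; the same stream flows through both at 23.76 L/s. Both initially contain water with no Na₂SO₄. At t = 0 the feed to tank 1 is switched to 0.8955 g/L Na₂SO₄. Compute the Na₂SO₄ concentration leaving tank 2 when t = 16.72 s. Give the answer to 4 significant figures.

Each tank obeys Vᵢ dCᵢ/dt = Q(Cᵢ₋₁ − Cᵢ), so τᵢ = Vᵢ/Q.
τ₁ = 177.2/23.76 = 7.45791 s; τ₂ = 156.8/23.76 = 6.59933 s.
Solving the cascade with C₁(0)=C₂(0)=0 gives C₂(t) = C_in[1 − (τ₁ e^(−t/τ₁) − τ₂ e^(−t/τ₂))/(τ₁ − τ₂)].
At t = 16.72: e^(−t/τ₁) = 0.106255, e^(−t/τ₂) = 0.0793734.
C₂ = 0.8955·[1 − (7.45791·0.106255 − 6.59933·0.0793734)/(0.858586)] = 0.8955·0.687126 = 0.615322 g/L.

0.6153 g/L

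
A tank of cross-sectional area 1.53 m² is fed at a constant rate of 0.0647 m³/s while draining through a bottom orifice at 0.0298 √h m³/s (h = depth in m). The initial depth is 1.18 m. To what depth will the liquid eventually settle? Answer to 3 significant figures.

Volume balance on the tank: A dh/dt = Q_in − 0.0298 √h. At steady state dh/dt = 0:
Q_in = 0.0298 √h_ss ⇒ √h_ss = 0.0647/0.0298 = 2.1711.
h_ss = 2.1711² = 4.7139 m. (Since h₀ = 1.18 m < h_ss, the level will rise toward this value.)

4.71 m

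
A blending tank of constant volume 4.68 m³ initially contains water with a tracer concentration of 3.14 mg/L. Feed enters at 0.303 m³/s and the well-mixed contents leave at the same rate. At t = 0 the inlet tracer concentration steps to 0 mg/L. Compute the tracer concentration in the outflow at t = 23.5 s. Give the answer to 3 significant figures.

Species balance on the tank: V dC/dt = Q(C_in − C).
Rewrite as dC/dt + C/τ = C_in/τ, τ = V/Q = 15.446 s.
C approaches C_in exponentially: C(t) = C_in + (C₀ − C_in) e^(−t/τ).
C(23.5) = 0 + (3.14 − 0)·e^(−23.5/15.446) = 0 + (3.1400)·0.21839 = 0.68574 mg/L.

0.686 mg/L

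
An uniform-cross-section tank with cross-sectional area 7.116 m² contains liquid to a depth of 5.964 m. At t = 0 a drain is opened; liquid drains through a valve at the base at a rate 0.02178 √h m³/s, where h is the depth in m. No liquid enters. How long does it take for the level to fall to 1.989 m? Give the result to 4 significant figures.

With no inflow, A dh/dt = −0.02178 √h.
∫ h^(−1/2) dh = −(0.02178/A) ∫ dt, giving 2√h = 2√h₀ − (0.02178/A) t.
t = 2A(√h₀ − √h)/0.02178 = 2·7.116·(√5.964 − √1.989)/0.02178
  = 14.2320 × (2.44213 − 1.41032) / 0.02178 = 674.230 s.

674.2 s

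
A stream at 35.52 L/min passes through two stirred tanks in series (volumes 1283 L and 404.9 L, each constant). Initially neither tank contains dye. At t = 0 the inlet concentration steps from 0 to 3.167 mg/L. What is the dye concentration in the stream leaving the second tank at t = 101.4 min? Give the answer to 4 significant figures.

2.888 mg/L

Each tank obeys Vᵢ dCᵢ/dt = Q(Cᵢ₋₁ − Cᵢ), so τᵢ = Vᵢ/Q.
τ₁ = 1283/35.52 = 36.1205 min; τ₂ = 404.9/35.52 = 11.3992 min.
Tank 1: C₁ = C_in(1 − e^(−t/τ₁)). Tank 2 (τ₁ ≠ τ₂): C₂ = C_in[1 − (τ₁ e^(−t/τ₁) − τ₂ e^(−t/τ₂))/(τ₁ − τ₂)].
At t = 101.4: e^(−t/τ₁) = 0.0603695, e^(−t/τ₂) = 0.000137024.
C₂ = 3.167·[1 − (36.1205·0.0603695 − 11.3992·0.000137024)/(24.7213)] = 3.167·0.911857 = 2.88785 mg/L.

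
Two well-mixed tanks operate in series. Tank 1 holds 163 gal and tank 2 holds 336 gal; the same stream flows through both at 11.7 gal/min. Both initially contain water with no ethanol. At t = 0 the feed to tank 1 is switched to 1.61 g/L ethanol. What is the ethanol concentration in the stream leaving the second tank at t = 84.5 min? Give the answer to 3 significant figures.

Each tank obeys Vᵢ dCᵢ/dt = Q(Cᵢ₋₁ − Cᵢ), so τᵢ = Vᵢ/Q.
τ₁ = 163/11.7 = 13.932 min; τ₂ = 336/11.7 = 28.718 min.
Tank 1: C₁ = C_in(1 − e^(−t/τ₁)). Tank 2 (τ₁ ≠ τ₂): C₂ = C_in[1 − (τ₁ e^(−t/τ₁) − τ₂ e^(−t/τ₂))/(τ₁ − τ₂)].
At t = 84.5: e^(−t/τ₁) = 0.0023220, e^(−t/τ₂) = 0.052738.
C₂ = 1.61·[1 − (13.932·0.0023220 − 28.718·0.052738)/(-14.786)] = 1.61·0.89976 = 1.4486 g/L.

1.45 g/L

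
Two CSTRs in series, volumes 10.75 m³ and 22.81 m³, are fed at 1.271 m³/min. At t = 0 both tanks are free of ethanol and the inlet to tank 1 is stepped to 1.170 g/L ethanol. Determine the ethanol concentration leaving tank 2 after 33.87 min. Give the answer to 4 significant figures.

0.8538 g/L

Time constants: τᵢ = Vᵢ/Q for each well-mixed tank.
τ₁ = 10.75/1.271 = 8.45791 min; τ₂ = 22.81/1.271 = 17.9465 min.
Solving the cascade with C₁(0)=C₂(0)=0 gives C₂(t) = C_in[1 − (τ₁ e^(−t/τ₁) − τ₂ e^(−t/τ₂))/(τ₁ − τ₂)].
At t = 33.87: e^(−t/τ₁) = 0.0182327, e^(−t/τ₂) = 0.151484.
C₂ = 1.170·[1 − (8.45791·0.0182327 − 17.9465·0.151484)/(-9.48859)] = 1.170·0.729739 = 0.853795 g/L.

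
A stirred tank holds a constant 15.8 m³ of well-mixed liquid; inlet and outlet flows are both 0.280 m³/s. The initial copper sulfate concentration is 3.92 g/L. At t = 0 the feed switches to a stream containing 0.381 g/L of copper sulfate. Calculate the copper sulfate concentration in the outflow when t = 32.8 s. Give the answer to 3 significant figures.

Mass balance on the solute (V constant): V dC/dt = Q(C_in − C).
So dC/dt = (C_in − C)/τ with τ = V/Q = 15.8/0.280 = 56.429 s.
This is linear first-order; C(t) = C_in + (C₀ − C_in) e^(−t/τ).
C(32.8) = 0.381 + (3.92 − 0.381)·e^(−32.8/56.429) = 0.381 + (3.5390)·0.55919 = 2.3600 g/L.

2.36 g/L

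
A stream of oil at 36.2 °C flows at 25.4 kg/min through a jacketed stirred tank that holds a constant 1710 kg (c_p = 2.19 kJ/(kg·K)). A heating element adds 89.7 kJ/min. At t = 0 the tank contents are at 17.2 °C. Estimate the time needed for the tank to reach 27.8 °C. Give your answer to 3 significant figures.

M c_p dT/dt = ṁ c_p (T_in − T) + Q̇.
τ = M/ṁ = 67.323 min; T_ss = T_in + Q̇/(ṁ c_p) = 37.813 °C.
T(t) = T_ss + (T₀ − T_ss) e^(−t/τ). Set T = 27.8:
e^(−t/τ) = (27.8 − 37.813)/(17.2 − 37.813) = 0.48575
t = −67.323 · ln(0.48575) = 48.611 min.

48.6 min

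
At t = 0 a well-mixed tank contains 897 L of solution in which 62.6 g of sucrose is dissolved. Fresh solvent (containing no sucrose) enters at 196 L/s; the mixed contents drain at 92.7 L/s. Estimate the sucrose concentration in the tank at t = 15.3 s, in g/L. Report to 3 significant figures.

0.0102 g/L

Let m(t) be the amount of sucrose. Volume: V(t) = V₀ + (Q_in − Q_out) t = 897 + 103.30 t; V(15.3) = 2477.5 L.
No sucrose enters, so dm/dt = −Q_out · (m/V).
Separate: dm/m = −Q_out dt/V(t) ⇒ ln(m/m₀) = −(Q_out/(Q_in−Q_out)) ln(V/V₀).
m = m₀ (V₀/V)^(Q_out/(Q_in−Q_out)) = 62.6 × (897/2477.5)^(0.89739) = 25.155 g.
C = m/V = 25.155/2477.5 = 0.010154 g/L.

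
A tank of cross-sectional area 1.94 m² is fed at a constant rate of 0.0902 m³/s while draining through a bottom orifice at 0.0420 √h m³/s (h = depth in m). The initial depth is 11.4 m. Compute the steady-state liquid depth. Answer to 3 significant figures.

A dh/dt = Q_in − 0.0420 √h. Steady state requires inflow = outflow:
Q_in = 0.0420 √h_ss ⇒ √h_ss = 0.0902/0.0420 = 2.1476.
h_ss = 2.1476² = 4.6123 m. (Since h₀ = 11.4 m > h_ss, the level will fall toward this value.)

4.61 m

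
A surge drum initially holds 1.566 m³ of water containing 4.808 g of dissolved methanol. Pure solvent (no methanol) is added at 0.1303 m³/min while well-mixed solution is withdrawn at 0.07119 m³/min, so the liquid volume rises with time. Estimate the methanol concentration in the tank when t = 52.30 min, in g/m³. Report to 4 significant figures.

0.2778 g/m³

Let m(t) be the amount of methanol. Volume: V(t) = V₀ + (Q_in − Q_out) t = 1.566 + 0.0591100 t; V(52.30) = 4.65745 m³.
Solute balance: dm/dt = 0 − Q_out C = −Q_out m/V(t).
dm/m = −Q_out dt/(V₀ + 0.0591100 t); integrating gives ln(m/m₀) = −(Q_out/(Q_in−Q_out)) ln(V/V₀).
m = m₀ (V₀/V)^(Q_out/(Q_in−Q_out)) = 4.808 × (1.566/4.65745)^(1.20436) = 1.29381 g.
C = m/V = 1.29381/4.65745 = 0.277793 g/m³.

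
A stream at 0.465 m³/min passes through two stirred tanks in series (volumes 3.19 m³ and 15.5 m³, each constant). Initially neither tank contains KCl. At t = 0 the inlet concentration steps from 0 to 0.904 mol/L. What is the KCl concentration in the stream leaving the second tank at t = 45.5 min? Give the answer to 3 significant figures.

0.614 mol/L

Each tank obeys Vᵢ dCᵢ/dt = Q(Cᵢ₋₁ − Cᵢ), so τᵢ = Vᵢ/Q.
τ₁ = 3.19/0.465 = 6.8602 min; τ₂ = 15.5/0.465 = 33.333 min.
Solving the cascade with C₁(0)=C₂(0)=0 gives C₂(t) = C_in[1 − (τ₁ e^(−t/τ₁) − τ₂ e^(−t/τ₂))/(τ₁ − τ₂)].
At t = 45.5: e^(−t/τ₁) = 0.0013169, e^(−t/τ₂) = 0.25538.
C₂ = 0.904·[1 − (6.8602·0.0013169 − 33.333·0.25538)/(-26.473)] = 0.904·0.67878 = 0.61362 mol/L.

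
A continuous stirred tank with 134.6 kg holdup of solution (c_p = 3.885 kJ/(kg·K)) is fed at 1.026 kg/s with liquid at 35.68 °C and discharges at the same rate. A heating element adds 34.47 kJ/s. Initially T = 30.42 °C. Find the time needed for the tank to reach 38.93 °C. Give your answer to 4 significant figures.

M c_p dT/dt = ṁ c_p (T_in − T) + Q̇.
τ = M/ṁ = 131.189 s; T_ss = T_in + Q̇/(ṁ c_p) = 44.3277 °C.
T(t) = T_ss + (T₀ − T_ss) e^(−t/τ). Set T = 38.93:
e^(−t/τ) = (38.93 − 44.3277)/(30.42 − 44.3277) = 0.388111
t = −131.189 · ln(0.388111) = 124.166 s.

124.2 s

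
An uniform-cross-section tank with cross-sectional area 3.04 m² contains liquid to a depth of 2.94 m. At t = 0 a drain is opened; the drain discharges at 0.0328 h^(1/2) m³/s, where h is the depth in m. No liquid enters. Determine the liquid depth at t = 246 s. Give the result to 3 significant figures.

0.150 m

With no inflow, A dh/dt = −0.0328 √h.
This is separable: 2 d(√h)/dt = −0.0328/A, so √h = √h₀ − (0.0328/(2A)) t.
√h = √2.94 − 0.0328·246/(2·3.04) = 1.7146 − 1.3271 = 0.38754.
h = 0.38754² = 0.15019 m.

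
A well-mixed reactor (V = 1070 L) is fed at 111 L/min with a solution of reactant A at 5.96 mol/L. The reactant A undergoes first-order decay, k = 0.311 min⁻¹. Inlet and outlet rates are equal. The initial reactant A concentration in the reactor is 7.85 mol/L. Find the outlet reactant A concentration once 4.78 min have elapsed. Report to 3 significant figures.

2.37 mol/L

Accumulation = in − out − consumed: V dC/dt = Q C_in − Q C − k V C.
dC/dt = (Q/V) C_in − (Q/V + k) C; effective rate a = Q/V + k = 0.10374 + 0.311 = 0.41474 min⁻¹.
C_ss = Q C_in/(Q + kV) = 1.4908 mol/L; C(t) = C_ss + (C₀ − C_ss) e^(−a t).
C(4.78) = 1.4908 + (6.3592)·e^(−0.41474·4.78) = 1.4908 + (6.3592)·0.13773 = 2.3666 mol/L.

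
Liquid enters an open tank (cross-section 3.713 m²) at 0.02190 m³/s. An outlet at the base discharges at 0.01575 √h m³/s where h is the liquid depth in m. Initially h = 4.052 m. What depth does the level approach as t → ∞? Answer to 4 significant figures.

1.933 m

A dh/dt = Q_in − 0.01575 √h. Steady state requires inflow = outflow:
Q_in = 0.01575 √h_ss ⇒ √h_ss = 0.02190/0.01575 = 1.39048.
h_ss = 1.39048² = 1.93342 m. (Since h₀ = 4.052 m > h_ss, the level will fall toward this value.)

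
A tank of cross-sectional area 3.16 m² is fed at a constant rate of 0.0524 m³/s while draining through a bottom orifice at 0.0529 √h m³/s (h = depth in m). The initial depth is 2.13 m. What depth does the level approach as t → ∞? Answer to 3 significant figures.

0.981 m

Level balance: A dh/dt = 0.0524 − 0.0529 √h. Setting dh/dt = 0:
Q_in = 0.0529 √h_ss ⇒ √h_ss = 0.0524/0.0529 = 0.99055.
h_ss = 0.99055² = 0.98119 m. (Since h₀ = 2.13 m > h_ss, the level will fall toward this value.)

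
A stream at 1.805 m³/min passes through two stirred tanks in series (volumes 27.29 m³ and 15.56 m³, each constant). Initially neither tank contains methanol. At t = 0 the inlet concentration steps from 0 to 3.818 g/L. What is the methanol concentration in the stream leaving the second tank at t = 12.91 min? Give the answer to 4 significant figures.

1.169 g/L

Time constants: τᵢ = Vᵢ/Q for each well-mixed tank.
τ₁ = 27.29/1.805 = 15.1191 min; τ₂ = 15.56/1.805 = 8.62050 min.
Tank 1: C₁ = C_in(1 − e^(−t/τ₁)). Tank 2 (τ₁ ≠ τ₂): C₂ = C_in[1 − (τ₁ e^(−t/τ₁) − τ₂ e^(−t/τ₂))/(τ₁ − τ₂)].
At t = 12.91: e^(−t/τ₁) = 0.425757, e^(−t/τ₂) = 0.223668.
C₂ = 3.818·[1 − (15.1191·0.425757 − 8.62050·0.223668)/(6.49861)] = 3.818·0.306169 = 1.16895 g/L.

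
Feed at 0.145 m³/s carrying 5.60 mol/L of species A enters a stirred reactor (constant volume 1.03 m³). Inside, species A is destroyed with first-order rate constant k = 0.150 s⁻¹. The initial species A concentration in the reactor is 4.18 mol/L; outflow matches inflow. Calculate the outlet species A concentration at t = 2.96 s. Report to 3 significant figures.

3.33 mol/L

Accumulation = in − out − consumed: V dC/dt = Q C_in − Q C − k V C.
This is linear with rate a = Q/V + k = 0.29078 s⁻¹.
C_ss = Q C_in/(Q + kV) = 2.7112 mol/L; C(t) = C_ss + (C₀ − C_ss) e^(−a t).
C(2.96) = 2.7112 + (1.4688)·e^(−0.29078·2.96) = 2.7112 + (1.4688)·0.42287 = 3.3323 mol/L.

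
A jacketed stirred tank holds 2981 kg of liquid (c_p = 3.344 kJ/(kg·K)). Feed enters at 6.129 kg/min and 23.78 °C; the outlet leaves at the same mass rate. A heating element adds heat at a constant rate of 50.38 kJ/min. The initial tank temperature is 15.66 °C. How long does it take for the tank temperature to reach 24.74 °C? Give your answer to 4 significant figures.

950.7 min

M c_p dT/dt = ṁ c_p (T_in − T) + Q̇.
τ = M/ṁ = 486.376 min; T_ss = T_in + Q̇/(ṁ c_p) = 26.2381 °C.
T(t) = T_ss + (T₀ − T_ss) e^(−t/τ). Set T = 24.74:
e^(−t/τ) = (24.74 − 26.2381)/(15.66 − 26.2381) = 0.141624
t = −486.376 · ln(0.141624) = 950.661 min.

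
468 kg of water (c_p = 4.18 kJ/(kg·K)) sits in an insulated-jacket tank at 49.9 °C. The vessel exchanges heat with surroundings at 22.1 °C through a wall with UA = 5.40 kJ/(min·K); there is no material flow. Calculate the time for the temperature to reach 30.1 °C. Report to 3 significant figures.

M c_p dT/dt = −UA(T − T_amb).
τ = M c_p/UA = 362.27 min; T_ss = T_amb = 22.100 °C.
T(t) = T_ss + (T₀ − T_ss)e^(−t/τ); set T = 30.1:
t = −τ ln[(T − T_ss)/(T₀ − T_ss)] = −362.27 · ln(0.28777) = 451.24 min.

451 min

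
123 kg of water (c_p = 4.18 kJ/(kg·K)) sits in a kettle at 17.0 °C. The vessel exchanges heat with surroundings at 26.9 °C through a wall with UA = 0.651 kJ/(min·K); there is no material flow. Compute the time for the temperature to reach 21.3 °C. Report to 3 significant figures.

M c_p dT/dt = −UA(T − T_amb).
τ = M c_p/UA = 789.77 min; T_ss = T_amb = 26.900 °C.
T(t) = T_ss + (T₀ − T_ss)e^(−t/τ); set T = 21.3:
t = −τ ln[(T − T_ss)/(T₀ − T_ss)] = −789.77 · ln(0.56566) = 449.99 min.

450 min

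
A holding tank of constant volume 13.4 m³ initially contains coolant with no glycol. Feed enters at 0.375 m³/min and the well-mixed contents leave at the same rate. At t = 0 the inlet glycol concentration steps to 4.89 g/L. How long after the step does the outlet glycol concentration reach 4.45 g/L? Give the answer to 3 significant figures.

Species balance: V dC/dt = Q(C_in − C) ⇒ τ = V/Q = 35.733 min.
C(t) = C_in + (C₀ − C_in) e^(−t/τ). Set C = 4.45 and solve for t:
e^(−t/τ) = (C − C_in)/(C₀ − C_in) = (4.45 − 4.89)/(0 − 4.89) = 0.089980
t = −τ ln(…) = 35.733 × 2.4082 = 86.052 min.

86.1 min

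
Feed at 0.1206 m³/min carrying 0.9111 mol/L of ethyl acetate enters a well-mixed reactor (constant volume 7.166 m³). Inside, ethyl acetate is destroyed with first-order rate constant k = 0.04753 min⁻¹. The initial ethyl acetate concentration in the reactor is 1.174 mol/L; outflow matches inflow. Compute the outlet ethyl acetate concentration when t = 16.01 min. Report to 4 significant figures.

Species balance: V dC/dt = Q C_in − Q C − k V C.
This is linear with rate a = Q/V + k = 0.0643595 min⁻¹.
C_ss = Q C_in/(Q + kV) = 0.238245 mol/L; C(t) = C_ss + (C₀ − C_ss) e^(−a t).
C(16.01) = 0.238245 + (0.935755)·e^(−0.0643595·16.01) = 0.238245 + (0.935755)·0.356866 = 0.572184 mol/L.

0.5722 mol/L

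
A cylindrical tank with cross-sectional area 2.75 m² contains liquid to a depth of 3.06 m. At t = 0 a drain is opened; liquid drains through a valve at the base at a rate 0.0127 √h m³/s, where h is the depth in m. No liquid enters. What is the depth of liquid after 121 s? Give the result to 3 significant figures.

2.16 m

A dh/dt = −Q_out = −0.0127 √h.
This is separable: 2 d(√h)/dt = −0.0127/A, so √h = √h₀ − (0.0127/(2A)) t.
√h = √3.06 − 0.0127·121/(2·2.75) = 1.7493 − 0.27940 = 1.4699.
h = 1.4699² = 2.1606 m.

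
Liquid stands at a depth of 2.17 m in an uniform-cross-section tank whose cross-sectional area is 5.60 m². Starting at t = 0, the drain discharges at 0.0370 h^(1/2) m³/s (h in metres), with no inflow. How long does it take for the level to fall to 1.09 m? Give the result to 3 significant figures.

With no inflow, A dh/dt = −0.0370 √h.
Separate and integrate: 2(√h − √h₀) = −(0.0370/A) t.
t = 2A(√h₀ − √h)/0.0370 = 2·5.60·(√2.17 − √1.09)/0.0370
  = 11.200 × (1.4731 − 1.0440) / 0.0370 = 129.88 s.

130 s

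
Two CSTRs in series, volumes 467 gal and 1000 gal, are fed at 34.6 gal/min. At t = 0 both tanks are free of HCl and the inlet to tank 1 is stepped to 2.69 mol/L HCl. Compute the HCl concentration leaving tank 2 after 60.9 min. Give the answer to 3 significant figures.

Species balance on tank i: dCᵢ/dt = (Cᵢ₋₁ − Cᵢ)/τᵢ with τᵢ = Vᵢ/Q.
τ₁ = 467/34.6 = 13.497 min; τ₂ = 1000/34.6 = 28.902 min.
Tank 1: C₁ = C_in(1 − e^(−t/τ₁)). Tank 2 (τ₁ ≠ τ₂): C₂ = C_in[1 − (τ₁ e^(−t/τ₁) − τ₂ e^(−t/τ₂))/(τ₁ − τ₂)].
At t = 60.9: e^(−t/τ₁) = 0.010976, e^(−t/τ₂) = 0.12159.
C₂ = 2.69·[1 − (13.497·0.010976 − 28.902·0.12159)/(-15.405)] = 2.69·0.78150 = 2.1022 mol/L.

2.10 mol/L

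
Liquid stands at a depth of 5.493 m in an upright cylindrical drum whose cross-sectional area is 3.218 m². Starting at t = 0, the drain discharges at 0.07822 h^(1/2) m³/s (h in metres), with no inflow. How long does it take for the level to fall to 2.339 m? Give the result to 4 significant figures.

67.00 s

With no inflow, A dh/dt = −0.07822 √h.
This is separable: 2 d(√h)/dt = −0.07822/A, so √h = √h₀ − (0.07822/(2A)) t.
t = 2A(√h₀ − √h)/0.07822 = 2·3.218·(√5.493 − √2.339)/0.07822
  = 6.43600 × (2.34371 − 1.52938) / 0.07822 = 67.0042 s.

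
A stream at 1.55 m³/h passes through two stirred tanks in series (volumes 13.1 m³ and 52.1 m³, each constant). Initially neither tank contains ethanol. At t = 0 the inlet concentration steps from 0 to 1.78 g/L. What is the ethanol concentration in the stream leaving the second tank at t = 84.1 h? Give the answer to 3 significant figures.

Species balance on tank i: dCᵢ/dt = (Cᵢ₋₁ − Cᵢ)/τᵢ with τᵢ = Vᵢ/Q.
τ₁ = 13.1/1.55 = 8.4516 h; τ₂ = 52.1/1.55 = 33.613 h.
Tank 1: C₁ = C_in(1 − e^(−t/τ₁)). Tank 2 (τ₁ ≠ τ₂): C₂ = C_in[1 − (τ₁ e^(−t/τ₁) − τ₂ e^(−t/τ₂))/(τ₁ − τ₂)].
At t = 84.1: e^(−t/τ₁) = 4.7691e-05, e^(−t/τ₂) = 0.081920.
C₂ = 1.78·[1 − (8.4516·4.7691e-05 − 33.613·0.081920)/(-25.161)] = 1.78·0.89058 = 1.5852 g/L.

1.59 g/L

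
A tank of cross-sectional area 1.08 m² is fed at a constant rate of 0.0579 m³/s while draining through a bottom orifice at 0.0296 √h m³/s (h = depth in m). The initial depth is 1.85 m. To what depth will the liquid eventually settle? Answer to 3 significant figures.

Volume balance on the tank: A dh/dt = Q_in − 0.0296 √h. At steady state dh/dt = 0:
Q_in = 0.0296 √h_ss ⇒ √h_ss = 0.0579/0.0296 = 1.9561.
h_ss = 1.9561² = 3.8263 m. (Since h₀ = 1.85 m < h_ss, the level will rise toward this value.)

3.83 m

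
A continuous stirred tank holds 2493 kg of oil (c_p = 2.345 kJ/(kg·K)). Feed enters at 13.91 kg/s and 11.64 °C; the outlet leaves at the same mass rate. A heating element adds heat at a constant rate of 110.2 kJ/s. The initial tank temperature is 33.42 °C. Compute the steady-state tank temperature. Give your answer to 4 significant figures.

M c_p dT/dt = ṁ c_p (T_in − T) + Q̇.
At steady state dT/dt = 0 ⇒ T_ss = T_in + Q̇/(ṁ c_p) = 11.64 + 110.2/(13.91·2.345) = 15.0184 °C.

15.02 °C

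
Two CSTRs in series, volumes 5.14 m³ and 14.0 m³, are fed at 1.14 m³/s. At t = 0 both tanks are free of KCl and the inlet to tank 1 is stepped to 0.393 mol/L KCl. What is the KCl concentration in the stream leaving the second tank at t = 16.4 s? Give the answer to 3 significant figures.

Species balance on tank i: dCᵢ/dt = (Cᵢ₋₁ − Cᵢ)/τᵢ with τᵢ = Vᵢ/Q.
τ₁ = 5.14/1.14 = 4.5088 s; τ₂ = 14.0/1.14 = 12.281 s.
Solving the cascade with C₁(0)=C₂(0)=0 gives C₂(t) = C_in[1 − (τ₁ e^(−t/τ₁) − τ₂ e^(−t/τ₂))/(τ₁ − τ₂)].
At t = 16.4: e^(−t/τ₁) = 0.026322, e^(−t/τ₂) = 0.26305.
C₂ = 0.393·[1 − (4.5088·0.026322 − 12.281·0.26305)/(-7.7719)] = 0.393·0.59962 = 0.23565 mol/L.

0.236 mol/L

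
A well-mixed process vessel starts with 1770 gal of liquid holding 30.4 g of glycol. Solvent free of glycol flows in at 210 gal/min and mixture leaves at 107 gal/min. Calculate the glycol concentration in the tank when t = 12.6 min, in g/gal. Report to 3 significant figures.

0.00560 g/gal

Total volume: dV/dt = Q_in − Q_out = 103.00 gal/min, so V(t) = 1770 + 103.00 t and V(12.6) = 3067.8 gal.
No glycol enters, so dm/dt = −Q_out · (m/V).
dm/m = −Q_out dt/(V₀ + 103.00 t); integrating gives ln(m/m₀) = −(Q_out/(Q_in−Q_out)) ln(V/V₀).
m = m₀ (V₀/V)^(Q_out/(Q_in−Q_out)) = 30.4 × (1770/3067.8)^(1.0388) = 17.169 g.
C = m/V = 17.169/3067.8 = 0.0055965 g/gal.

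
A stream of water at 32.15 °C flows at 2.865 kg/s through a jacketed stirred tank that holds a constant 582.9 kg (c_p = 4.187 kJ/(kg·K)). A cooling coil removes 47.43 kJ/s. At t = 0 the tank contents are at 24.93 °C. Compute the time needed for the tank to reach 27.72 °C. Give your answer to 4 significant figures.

M c_p dT/dt = ṁ c_p (T_in − T) − Q̇.
τ = M/ṁ = 203.455 s; T_ss = T_in − Q̇/(ṁ c_p) = 28.1961 °C.
T(t) = T_ss + (T₀ − T_ss) e^(−t/τ). Set T = 27.72:
e^(−t/τ) = (27.72 − 28.1961)/(24.93 − 28.1961) = 0.145771
t = −203.455 · ln(0.145771) = 391.799 s.

391.8 s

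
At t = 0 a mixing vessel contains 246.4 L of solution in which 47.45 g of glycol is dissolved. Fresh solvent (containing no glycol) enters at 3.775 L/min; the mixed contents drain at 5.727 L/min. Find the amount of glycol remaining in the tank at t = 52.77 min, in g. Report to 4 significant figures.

Let m(t) be the amount of glycol. Volume: V(t) = V₀ + (Q_in − Q_out) t = 246.4 − 1.95200 t; V(52.77) = 143.393 L.
Species balance (pure solvent in): dm/dt = −Q_out · m/V(t).
dm/m = −Q_out dt/(V₀ − 1.95200 t); integrating gives ln(m/m₀) = −(Q_out/(Q_in−Q_out)) ln(V/V₀).
m = m₀ (V₀/V)^(Q_out/(Q_in−Q_out)) = 47.45 × (246.4/143.393)^(-2.93391) = 9.69249 g.

9.692 g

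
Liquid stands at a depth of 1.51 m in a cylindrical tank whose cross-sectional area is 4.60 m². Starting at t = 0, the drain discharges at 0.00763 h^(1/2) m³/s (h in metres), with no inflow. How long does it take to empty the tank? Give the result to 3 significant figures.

1480 s

With no inflow, A dh/dt = −0.00763 √h.
∫ h^(−1/2) dh = −(0.00763/A) ∫ dt, giving 2√h = 2√h₀ − (0.00763/A) t.
Tank is empty when √h = 0: t_empty = 2A√h₀/0.00763.
t_empty = 2·4.60·√1.51/0.00763 = 9.2000·1.2288/0.00763 = 1481.7 s.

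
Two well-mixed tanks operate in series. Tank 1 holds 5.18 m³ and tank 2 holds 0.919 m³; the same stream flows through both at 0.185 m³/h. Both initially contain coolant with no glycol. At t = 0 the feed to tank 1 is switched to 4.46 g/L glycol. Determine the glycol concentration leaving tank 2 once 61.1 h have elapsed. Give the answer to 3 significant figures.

Each tank obeys Vᵢ dCᵢ/dt = Q(Cᵢ₋₁ − Cᵢ), so τᵢ = Vᵢ/Q.
τ₁ = 5.18/0.185 = 28.000 h; τ₂ = 0.919/0.185 = 4.9676 h.
Tank 1: C₁ = C_in(1 − e^(−t/τ₁)). Tank 2 (τ₁ ≠ τ₂): C₂ = C_in[1 − (τ₁ e^(−t/τ₁) − τ₂ e^(−t/τ₂))/(τ₁ − τ₂)].
At t = 61.1: e^(−t/τ₁) = 0.11280, e^(−t/τ₂) = 4.5527e-06.
C₂ = 4.46·[1 − (28.000·0.11280 − 4.9676·4.5527e-06)/(23.032)] = 4.46·0.86287 = 3.8484 g/L.

3.85 g/L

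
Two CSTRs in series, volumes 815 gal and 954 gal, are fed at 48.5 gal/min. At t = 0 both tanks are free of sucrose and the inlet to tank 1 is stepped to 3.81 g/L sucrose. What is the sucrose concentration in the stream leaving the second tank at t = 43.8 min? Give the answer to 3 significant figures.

Species balance on tank i: dCᵢ/dt = (Cᵢ₋₁ − Cᵢ)/τᵢ with τᵢ = Vᵢ/Q.
τ₁ = 815/48.5 = 16.804 min; τ₂ = 954/48.5 = 19.670 min.
Tank 1: C₁ = C_in(1 − e^(−t/τ₁)). Tank 2 (τ₁ ≠ τ₂): C₂ = C_in[1 − (τ₁ e^(−t/τ₁) − τ₂ e^(−t/τ₂))/(τ₁ − τ₂)].
At t = 43.8: e^(−t/τ₁) = 0.073792, e^(−t/τ₂) = 0.10788.
C₂ = 3.81·[1 − (16.804·0.073792 − 19.670·0.10788)/(-2.8660)] = 3.81·0.69225 = 2.6375 g/L.

2.64 g/L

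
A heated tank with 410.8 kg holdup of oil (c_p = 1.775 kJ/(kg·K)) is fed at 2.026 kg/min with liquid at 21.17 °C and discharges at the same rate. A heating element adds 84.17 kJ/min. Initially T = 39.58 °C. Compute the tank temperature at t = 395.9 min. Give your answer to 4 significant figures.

M c_p dT/dt = ṁ c_p (T_in − T) + Q̇.
Rearrange: dT/dt = (T_ss − T)/τ with τ = M/ṁ = 202.764 min and T_ss = T_in + Q̇/(ṁ c_p) = 44.5756 °C.
Solution: T(t) = T_ss + (T₀ − T_ss) e^(−t/τ).
T(395.9) = 44.5756 + (-4.99559)·e^(−395.9/202.764) = 44.5756 + (-4.99559)·0.141917 = 43.8666 °C.

43.87 °C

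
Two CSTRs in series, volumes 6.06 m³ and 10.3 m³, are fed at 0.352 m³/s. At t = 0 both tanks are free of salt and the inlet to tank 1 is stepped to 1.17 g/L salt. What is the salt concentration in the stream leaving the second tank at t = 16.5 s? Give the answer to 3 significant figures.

0.194 g/L

Each tank obeys Vᵢ dCᵢ/dt = Q(Cᵢ₋₁ − Cᵢ), so τᵢ = Vᵢ/Q.
τ₁ = 6.06/0.352 = 17.216 s; τ₂ = 10.3/0.352 = 29.261 s.
Tank 1: C₁ = C_in(1 − e^(−t/τ₁)). Tank 2 (τ₁ ≠ τ₂): C₂ = C_in[1 − (τ₁ e^(−t/τ₁) − τ₂ e^(−t/τ₂))/(τ₁ − τ₂)].
At t = 16.5: e^(−t/τ₁) = 0.38350, e^(−t/τ₂) = 0.56900.
C₂ = 1.17·[1 − (17.216·0.38350 − 29.261·0.56900)/(-12.045)] = 1.17·0.16589 = 0.19409 g/L.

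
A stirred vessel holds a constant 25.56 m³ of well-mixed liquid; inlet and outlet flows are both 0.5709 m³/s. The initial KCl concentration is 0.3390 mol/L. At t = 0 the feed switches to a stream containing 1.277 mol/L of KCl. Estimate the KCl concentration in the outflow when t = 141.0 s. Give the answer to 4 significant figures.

Transient balance on the dissolved component: V dC/dt = Q(C_in − C).
So dC/dt = (C_in − C)/τ with τ = V/Q = 25.56/0.5709 = 44.7714 s.
Integrating: C(t) = C_in + (C₀ − C_in) e^(−t/τ).
C(141.0) = 1.277 + (0.3390 − 1.277)·e^(−141.0/44.7714) = 1.277 + (-0.938000)·0.0428808 = 1.23678 mol/L.

1.237 mol/L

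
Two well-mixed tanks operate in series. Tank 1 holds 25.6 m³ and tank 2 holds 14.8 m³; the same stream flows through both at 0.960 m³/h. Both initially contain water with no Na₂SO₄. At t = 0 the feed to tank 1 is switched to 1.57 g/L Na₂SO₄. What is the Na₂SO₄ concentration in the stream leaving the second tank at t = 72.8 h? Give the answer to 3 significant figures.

Each tank obeys Vᵢ dCᵢ/dt = Q(Cᵢ₋₁ − Cᵢ), so τᵢ = Vᵢ/Q.
τ₁ = 25.6/0.960 = 26.667 h; τ₂ = 14.8/0.960 = 15.417 h.
Solving the cascade with C₁(0)=C₂(0)=0 gives C₂(t) = C_in[1 − (τ₁ e^(−t/τ₁) − τ₂ e^(−t/τ₂))/(τ₁ − τ₂)].
At t = 72.8: e^(−t/τ₁) = 0.065219, e^(−t/τ₂) = 0.0088959.
C₂ = 1.57·[1 − (26.667·0.065219 − 15.417·0.0088959)/(11.250)] = 1.57·0.85760 = 1.3464 g/L.

1.35 g/L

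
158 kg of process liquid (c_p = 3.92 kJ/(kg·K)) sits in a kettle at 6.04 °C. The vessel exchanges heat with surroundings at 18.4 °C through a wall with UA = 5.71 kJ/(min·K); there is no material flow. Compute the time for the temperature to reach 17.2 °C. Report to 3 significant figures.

Unsteady energy balance on the tank contents: M c_p dT/dt = −UA(T − T_amb).
τ = M c_p/UA = 108.47 min; T_ss = T_amb = 18.400 °C.
T(t) = T_ss + (T₀ − T_ss)e^(−t/τ); set T = 17.2:
t = −τ ln[(T − T_ss)/(T₀ − T_ss)] = −108.47 · ln(0.097087) = 252.97 min.

253 min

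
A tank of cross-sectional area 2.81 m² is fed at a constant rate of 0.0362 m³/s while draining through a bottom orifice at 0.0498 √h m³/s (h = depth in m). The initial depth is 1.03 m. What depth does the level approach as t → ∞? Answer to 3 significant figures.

0.528 m

Level balance: A dh/dt = 0.0362 − 0.0498 √h. Setting dh/dt = 0:
Q_in = 0.0498 √h_ss ⇒ √h_ss = 0.0362/0.0498 = 0.72691.
h_ss = 0.72691² = 0.52839 m. (Since h₀ = 1.03 m > h_ss, the level will fall toward this value.)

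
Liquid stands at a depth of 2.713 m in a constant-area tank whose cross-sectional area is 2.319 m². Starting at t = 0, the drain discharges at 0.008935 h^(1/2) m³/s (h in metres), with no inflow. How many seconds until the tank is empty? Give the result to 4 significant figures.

855.0 s

A dh/dt = −Q_out = −0.008935 √h.
∫ h^(−1/2) dh = −(0.008935/A) ∫ dt, giving 2√h = 2√h₀ − (0.008935/A) t.
Tank is empty when √h = 0: t_empty = 2A√h₀/0.008935.
t_empty = 2·2.319·√2.713/0.008935 = 4.63800·1.64712/0.008935 = 854.990 s.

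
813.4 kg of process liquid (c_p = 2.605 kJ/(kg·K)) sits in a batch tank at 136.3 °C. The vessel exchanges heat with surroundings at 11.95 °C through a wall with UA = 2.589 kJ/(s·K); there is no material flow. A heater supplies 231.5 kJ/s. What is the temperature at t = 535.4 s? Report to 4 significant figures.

Lumped-capacitance energy balance: M c_p dT/dt = UA(T_amb − T) + Q̇.
dT/dt = (T_ss − T)/τ with T_ss = T_amb + Q̇/UA = 11.95 + 231.5/2.589 = 101.367 °C, τ = M c_p/UA = 813.4·2.605/2.589 = 818.427 s.
T approaches T_ss exponentially: T(t) = T_ss + (T₀ − T_ss) e^(−t/τ).
T(535.4) = 101.367 + (34.9332)·0.519867 = 119.527 °C.

119.5 °C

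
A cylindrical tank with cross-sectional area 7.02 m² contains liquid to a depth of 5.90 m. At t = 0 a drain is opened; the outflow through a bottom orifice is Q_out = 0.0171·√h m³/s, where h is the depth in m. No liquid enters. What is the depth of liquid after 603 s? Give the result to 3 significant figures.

Volume balance on the tank: A dh/dt = −0.0171 √h.
Separate and integrate: 2(√h − √h₀) = −(0.0171/A) t.
√h = √5.90 − 0.0171·603/(2·7.02) = 2.4290 − 0.73442 = 1.6946.
h = 1.6946² = 2.8716 m.

2.87 m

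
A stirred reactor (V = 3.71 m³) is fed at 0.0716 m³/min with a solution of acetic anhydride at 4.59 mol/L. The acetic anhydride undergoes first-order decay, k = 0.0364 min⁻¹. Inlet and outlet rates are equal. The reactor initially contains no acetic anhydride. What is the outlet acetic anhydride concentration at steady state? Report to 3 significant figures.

Species balance: V dC/dt = Q C_in − Q C − k V C.
At steady state: 0 = Q C_in − (Q + kV) C_ss, so C_ss = Q C_in/(Q + kV).
C_ss = 0.0716·4.59/(0.0716 + 0.0364·3.71) = 0.32864/0.20664 = 1.5904 mol/L.

1.59 mol/L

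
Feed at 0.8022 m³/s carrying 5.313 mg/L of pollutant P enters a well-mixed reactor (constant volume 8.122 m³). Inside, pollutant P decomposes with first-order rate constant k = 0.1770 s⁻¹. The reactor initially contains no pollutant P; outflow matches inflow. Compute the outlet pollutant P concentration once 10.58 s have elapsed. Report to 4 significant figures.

Species balance: V dC/dt = Q C_in − Q C − k V C.
This is linear with rate a = Q/V + k = 0.275769 s⁻¹.
C_ss = Q C_in/(Q + kV) = 1.90289 mg/L; C(t) = C_ss + (C₀ − C_ss) e^(−a t).
C(10.58) = 1.90289 + (-1.90289)·e^(−0.275769·10.58) = 1.90289 + (-1.90289)·0.0540615 = 1.80002 mg/L.

1.800 mg/L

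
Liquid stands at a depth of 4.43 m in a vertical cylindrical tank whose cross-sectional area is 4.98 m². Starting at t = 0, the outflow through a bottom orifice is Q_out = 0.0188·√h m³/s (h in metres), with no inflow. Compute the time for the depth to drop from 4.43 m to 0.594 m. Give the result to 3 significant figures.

707 s

Accumulation of liquid (constant cross-section A): A dh/dt = −0.0188 √h.
∫ h^(−1/2) dh = −(0.0188/A) ∫ dt, giving 2√h = 2√h₀ − (0.0188/A) t.
t = 2A(√h₀ − √h)/0.0188 = 2·4.98·(√4.43 − √0.594)/0.0188
  = 9.9600 × (2.1048 − 0.77071) / 0.0188 = 706.76 s.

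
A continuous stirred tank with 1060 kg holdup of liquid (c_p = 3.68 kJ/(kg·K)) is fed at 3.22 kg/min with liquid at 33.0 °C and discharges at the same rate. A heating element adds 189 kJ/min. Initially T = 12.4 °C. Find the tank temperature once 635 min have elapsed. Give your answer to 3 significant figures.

M c_p dT/dt = ṁ c_p (T_in − T) + Q̇.
Rearrange: dT/dt = (T_ss − T)/τ with τ = M/ṁ = 329.19 min and T_ss = T_in + Q̇/(ṁ c_p) = 48.950 °C.
T approaches T_ss exponentially: T(t) = T_ss + (T₀ − T_ss) e^(−t/τ).
T(635) = 48.950 + (-36.550)·e^(−635/329.19) = 48.950 + (-36.550)·0.14530 = 43.639 °C.

43.6 °C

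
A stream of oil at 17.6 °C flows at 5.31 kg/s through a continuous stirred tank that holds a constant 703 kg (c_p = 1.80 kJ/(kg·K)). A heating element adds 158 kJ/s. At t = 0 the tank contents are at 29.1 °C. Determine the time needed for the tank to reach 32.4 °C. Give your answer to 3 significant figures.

Energy balance: M c_p dT/dt = ṁ c_p (T_in − T) + 158.
τ = M/ṁ = 132.39 s; T_ss = T_in + Q̇/(ṁ c_p) = 34.131 °C.
T(t) = T_ss + (T₀ − T_ss) e^(−t/τ). Set T = 32.4:
e^(−t/τ) = (32.4 − 34.131)/(29.1 − 34.131) = 0.34402
t = −132.39 · ln(0.34402) = 141.27 s.

141 s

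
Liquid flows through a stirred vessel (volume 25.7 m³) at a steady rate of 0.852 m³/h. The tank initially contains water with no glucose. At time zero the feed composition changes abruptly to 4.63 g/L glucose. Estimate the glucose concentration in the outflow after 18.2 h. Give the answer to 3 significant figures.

2.10 g/L

Species balance on the tank: V dC/dt = Q(C_in − C).
Time constant τ = V/Q = 25.7/0.852 = 30.164 h.
Solution: C(t) = C_in + (C₀ − C_in) e^(−t/τ).
C(18.2) = 4.63 + (0 − 4.63)·e^(−18.2/30.164) = 4.63 + (-4.6300)·0.54697 = 2.0975 g/L.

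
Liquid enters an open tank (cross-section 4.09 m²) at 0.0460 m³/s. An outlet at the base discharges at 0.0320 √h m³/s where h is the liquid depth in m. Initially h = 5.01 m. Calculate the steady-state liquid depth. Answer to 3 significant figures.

2.07 m

A dh/dt = Q_in − 0.0320 √h. Steady state requires inflow = outflow:
Q_in = 0.0320 √h_ss ⇒ √h_ss = 0.0460/0.0320 = 1.4375.
h_ss = 1.4375² = 2.0664 m. (Since h₀ = 5.01 m > h_ss, the level will fall toward this value.)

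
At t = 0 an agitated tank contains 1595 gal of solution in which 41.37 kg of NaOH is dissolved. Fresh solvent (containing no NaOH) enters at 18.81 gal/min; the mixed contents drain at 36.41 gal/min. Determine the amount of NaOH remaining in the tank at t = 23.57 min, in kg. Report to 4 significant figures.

22.18 kg

Total volume: dV/dt = Q_in − Q_out = -17.6000 gal/min, so V(t) = 1595 − 17.6000 t and V(23.57) = 1180.17 gal.
No NaOH enters, so dm/dt = −Q_out · (m/V).
dm/m = −Q_out dt/(V₀ − 17.6000 t); integrating gives ln(m/m₀) = −(Q_out/(Q_in−Q_out)) ln(V/V₀).
m = m₀ (V₀/V)^(Q_out/(Q_in−Q_out)) = 41.37 × (1595/1180.17)^(-2.06875) = 22.1849 kg.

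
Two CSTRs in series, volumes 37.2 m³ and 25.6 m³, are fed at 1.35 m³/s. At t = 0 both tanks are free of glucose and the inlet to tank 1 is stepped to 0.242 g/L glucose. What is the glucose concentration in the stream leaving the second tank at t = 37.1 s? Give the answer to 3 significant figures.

Time constants: τᵢ = Vᵢ/Q for each well-mixed tank.
τ₁ = 37.2/1.35 = 27.556 s; τ₂ = 25.6/1.35 = 18.963 s.
Tank 1: C₁ = C_in(1 − e^(−t/τ₁)). Tank 2 (τ₁ ≠ τ₂): C₂ = C_in[1 − (τ₁ e^(−t/τ₁) − τ₂ e^(−t/τ₂))/(τ₁ − τ₂)].
At t = 37.1: e^(−t/τ₁) = 0.26018, e^(−t/τ₂) = 0.14136.
C₂ = 0.242·[1 − (27.556·0.26018 − 18.963·0.14136)/(8.5926)] = 0.242·0.47759 = 0.11558 g/L.

0.116 g/L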